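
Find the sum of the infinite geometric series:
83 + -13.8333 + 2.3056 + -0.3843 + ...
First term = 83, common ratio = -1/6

For |r| < 1, S = a / (1 - r)
S = 83 / (1 - (-1/6))
S = 83 / (7/6)
S = 498/7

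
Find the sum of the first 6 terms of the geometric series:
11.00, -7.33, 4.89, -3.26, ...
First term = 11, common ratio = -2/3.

Sₙ = a(1 - rⁿ) / (1 - r)
S_6 = 11(1 - (-2/3)^6) / (1 - (-2/3))
S_6 = 11(1 - (64/729)) / (5/3)
S_6 = 1463/243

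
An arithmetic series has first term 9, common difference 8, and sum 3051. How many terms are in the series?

Using S = n/2 × [2a + (n-1)d]
3051 = n/2 × [2(9) + (n-1)(8)]
3051 = n/2 × [18 + 8n - 8]
6102 = n × [10 + 8n]
8n² + (10)n - 6102 = 0
Discriminant: Δ = (10)² - 4(8)(-6102) = 100 + 195264 = 195364
√Δ = 442
n = [-(10) + √Δ] / (2·8) = (-10 + 442) / 16 = 432 / 16 = 27
(The negative root is discarded since n must be a positive integer.)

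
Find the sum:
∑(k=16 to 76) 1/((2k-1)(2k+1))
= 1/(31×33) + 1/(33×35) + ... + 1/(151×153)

Partial fractions: 1/((2k-1)(2k+1)) = (1/2)[1/(2k-1) - 1/(2k+1)]
The series telescopes:
= (1/2)[1/31 - 1/153]
= 61/4743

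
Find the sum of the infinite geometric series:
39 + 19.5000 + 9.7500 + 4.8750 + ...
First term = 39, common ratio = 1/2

For |r| < 1, S = a / (1 - r)
S = 39 / (1 - (1/2))
S = 39 / (1/2)
S = 78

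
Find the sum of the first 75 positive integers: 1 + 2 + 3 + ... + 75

Formula: ∑k = n(n+1)/2
= 75×76/2
= 5700/2
= 2850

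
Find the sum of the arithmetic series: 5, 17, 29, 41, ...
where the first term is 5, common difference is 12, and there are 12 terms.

Sₙ = n/2 × (first + last)
Last term = a + (n-1)d = 5 + (12-1)×12 = 137
S_12 = 12/2 × (5 + 137)
S_12 = 12/2 × 142 = 852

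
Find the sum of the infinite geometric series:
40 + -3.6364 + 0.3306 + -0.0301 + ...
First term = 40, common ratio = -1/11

For |r| < 1, S = a / (1 - r)
S = 40 / (1 - (-1/11))
S = 40 / (12/11)
S = 110/3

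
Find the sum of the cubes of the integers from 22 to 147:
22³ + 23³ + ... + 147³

Use ∑_{k=1}^{n} k³ = [n(n+1)/2]², then subtract the first 21 terms.
∑_{k=1}^{147} k³ = [147×148/2]² = 10878² = 118330884
∑_{k=1}^{21} k³ = [21×22/2]² = 231² = 53361
∑_{k=22}^{147} k³ = 118330884 - 53361 = 118277523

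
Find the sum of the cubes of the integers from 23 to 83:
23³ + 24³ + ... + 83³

Use ∑_{k=1}^{n} k³ = [n(n+1)/2]², then subtract the first 22 terms.
∑_{k=1}^{83} k³ = [83×84/2]² = 3486² = 12152196
∑_{k=1}^{22} k³ = [22×23/2]² = 253² = 64009
∑_{k=23}^{83} k³ = 12152196 - 64009 = 12088187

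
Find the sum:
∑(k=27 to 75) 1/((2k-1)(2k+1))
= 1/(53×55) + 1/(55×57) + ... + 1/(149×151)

Partial fractions: 1/((2k-1)(2k+1)) = (1/2)[1/(2k-1) - 1/(2k+1)]
The series telescopes:
= (1/2)[1/53 - 1/151]
= 49/8003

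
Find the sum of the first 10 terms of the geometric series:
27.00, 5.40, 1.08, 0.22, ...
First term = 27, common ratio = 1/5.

Sₙ = a(1 - rⁿ) / (1 - r)
S_10 = 27(1 - (1/5)^10) / (1 - (1/5))
S_10 = 27(1 - (1/9765625)) / (4/5)
S_10 = 65917962/1953125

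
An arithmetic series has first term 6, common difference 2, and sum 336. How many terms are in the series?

Using S = n/2 × [2a + (n-1)d]
336 = n/2 × [2(6) + (n-1)(2)]
336 = n/2 × [12 + 2n - 2]
672 = n × [10 + 2n]
2n² + (10)n - 672 = 0
Discriminant: Δ = (10)² - 4(2)(-672) = 100 + 5376 = 5476
√Δ = 74
n = [-(10) + √Δ] / (2·2) = (-10 + 74) / 4 = 64 / 4 = 16
(The negative root is discarded since n must be a positive integer.)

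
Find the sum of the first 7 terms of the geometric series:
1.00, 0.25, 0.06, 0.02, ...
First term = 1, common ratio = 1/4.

Sₙ = a(1 - rⁿ) / (1 - r)
S_7 = 1(1 - (1/4)^7) / (1 - (1/4))
S_7 = 1(1 - (1/16384)) / (3/4)
S_7 = 5461/4096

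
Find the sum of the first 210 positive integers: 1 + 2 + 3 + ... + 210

Formula: ∑k = n(n+1)/2
= 210×211/2
= 44310/2
= 22155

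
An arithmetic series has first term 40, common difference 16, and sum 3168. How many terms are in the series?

Using S = n/2 × [2a + (n-1)d]
3168 = n/2 × [2(40) + (n-1)(16)]
3168 = n/2 × [80 + 16n - 16]
6336 = n × [64 + 16n]
16n² + (64)n - 6336 = 0
Discriminant: Δ = (64)² - 4(16)(-6336) = 4096 + 405504 = 409600
√Δ = 640
n = [-(64) + √Δ] / (2·16) = (-64 + 640) / 32 = 576 / 32 = 18
(The negative root is discarded since n must be a positive integer.)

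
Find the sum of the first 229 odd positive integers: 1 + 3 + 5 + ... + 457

Sum of first n odd numbers = n²
= 229²
= 52441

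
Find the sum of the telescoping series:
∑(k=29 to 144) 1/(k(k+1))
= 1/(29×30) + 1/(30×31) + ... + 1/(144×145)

Partial fractions: 1/(k(k+1)) = 1/k - 1/(k+1)
The series telescopes:
= (1/29 - 1/30) + (1/30 - 1/31) + ... + (1/144 - 1/145)
= 1/29 - 1/145
= 4/145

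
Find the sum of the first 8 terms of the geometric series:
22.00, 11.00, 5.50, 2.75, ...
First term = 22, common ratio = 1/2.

Sₙ = a(1 - rⁿ) / (1 - r)
S_8 = 22(1 - (1/2)^8) / (1 - (1/2))
S_8 = 22(1 - (1/256)) / (1/2)
S_8 = 2805/64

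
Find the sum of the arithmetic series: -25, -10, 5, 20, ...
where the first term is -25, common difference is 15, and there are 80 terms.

Sₙ = n/2 × (first + last)
Last term = a + (n-1)d = -25 + (80-1)×15 = 1160
S_80 = 80/2 × (-25 + 1160)
S_80 = 80/2 × 1135 = 45400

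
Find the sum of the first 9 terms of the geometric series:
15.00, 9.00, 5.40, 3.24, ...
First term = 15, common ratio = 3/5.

Sₙ = a(1 - rⁿ) / (1 - r)
S_9 = 15(1 - (3/5)^9) / (1 - (3/5))
S_9 = 15(1 - (19683/1953125)) / (2/5)
S_9 = 2900163/78125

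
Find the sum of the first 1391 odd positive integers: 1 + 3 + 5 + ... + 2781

Sum of first n odd numbers = n²
= 1391²
= 1934881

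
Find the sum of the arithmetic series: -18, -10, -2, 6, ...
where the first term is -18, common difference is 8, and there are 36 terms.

Sₙ = n/2 × (first + last)
Last term = a + (n-1)d = -18 + (36-1)×8 = 262
S_36 = 36/2 × (-18 + 262)
S_36 = 36/2 × 244 = 4392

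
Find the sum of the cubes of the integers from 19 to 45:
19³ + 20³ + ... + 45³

Use ∑_{k=1}^{n} k³ = [n(n+1)/2]², then subtract the first 18 terms.
∑_{k=1}^{45} k³ = [45×46/2]² = 1035² = 1071225
∑_{k=1}^{18} k³ = [18×19/2]² = 171² = 29241
∑_{k=19}^{45} k³ = 1071225 - 29241 = 1041984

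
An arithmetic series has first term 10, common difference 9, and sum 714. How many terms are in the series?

Using S = n/2 × [2a + (n-1)d]
714 = n/2 × [2(10) + (n-1)(9)]
714 = n/2 × [20 + 9n - 9]
1428 = n × [11 + 9n]
9n² + (11)n - 1428 = 0
Discriminant: Δ = (11)² - 4(9)(-1428) = 121 + 51408 = 51529
√Δ = 227
n = [-(11) + √Δ] / (2·9) = (-11 + 227) / 18 = 216 / 18 = 12
(The negative root is discarded since n must be a positive integer.)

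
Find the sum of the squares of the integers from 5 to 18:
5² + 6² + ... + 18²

Use ∑_{k=1}^{n} k² = n(n+1)(2n+1)/6, then subtract the first 4 terms.
∑_{k=1}^{18} k² = 18×19×37/6 = 2109
∑_{k=1}^{4} k² = 4×5×9/6 = 30
∑_{k=5}^{18} k² = 2109 - 30 = 2079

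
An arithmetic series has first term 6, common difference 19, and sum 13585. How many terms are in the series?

Using S = n/2 × [2a + (n-1)d]
13585 = n/2 × [2(6) + (n-1)(19)]
13585 = n/2 × [12 + 19n - 19]
27170 = n × [-7 + 19n]
19n² + (-7)n - 27170 = 0
Discriminant: Δ = (-7)² - 4(19)(-27170) = 49 + 2064920 = 2064969
√Δ = 1437
n = [-(-7) + √Δ] / (2·19) = (7 + 1437) / 38 = 1444 / 38 = 38
(The negative root is discarded since n must be a positive integer.)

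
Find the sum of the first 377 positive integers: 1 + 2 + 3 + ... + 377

Formula: ∑k = n(n+1)/2
= 377×378/2
= 142506/2
= 71253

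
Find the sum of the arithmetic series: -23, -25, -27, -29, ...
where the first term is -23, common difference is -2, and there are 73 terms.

Sₙ = n/2 × (first + last)
Last term = a + (n-1)d = -23 + (73-1)×(-2) = -167
S_73 = 73/2 × (-23 + (-167))
S_73 = 73/2 × (-190) = -6935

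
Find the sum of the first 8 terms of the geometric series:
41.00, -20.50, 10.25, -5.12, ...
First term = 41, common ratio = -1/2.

Sₙ = a(1 - rⁿ) / (1 - r)
S_8 = 41(1 - (-1/2)^8) / (1 - (-1/2))
S_8 = 41(1 - (1/256)) / (3/2)
S_8 = 3485/128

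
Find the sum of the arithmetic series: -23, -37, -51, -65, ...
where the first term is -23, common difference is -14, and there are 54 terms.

Sₙ = n/2 × (first + last)
Last term = a + (n-1)d = -23 + (54-1)×(-14) = -765
S_54 = 54/2 × (-23 + (-765))
S_54 = 54/2 × (-788) = -21276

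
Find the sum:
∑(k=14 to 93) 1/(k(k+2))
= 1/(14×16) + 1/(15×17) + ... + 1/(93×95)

Partial fractions: 1/(k(k+2)) = (1/2)[1/k - 1/(k+2)]
Telescoping leaves the first two and last two terms:
= (1/2)[1/14 + 1/15 - 1/94 - 1/95]
= 5482/93765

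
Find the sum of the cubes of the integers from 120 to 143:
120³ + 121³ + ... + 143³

Use ∑_{k=1}^{n} k³ = [n(n+1)/2]², then subtract the first 119 terms.
∑_{k=1}^{143} k³ = [143×144/2]² = 10296² = 106007616
∑_{k=1}^{119} k³ = [119×120/2]² = 7140² = 50979600
∑_{k=120}^{143} k³ = 106007616 - 50979600 = 55028016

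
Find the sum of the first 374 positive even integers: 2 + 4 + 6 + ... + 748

Sum of first n even numbers = n(n+1)
= 374×375
= 140250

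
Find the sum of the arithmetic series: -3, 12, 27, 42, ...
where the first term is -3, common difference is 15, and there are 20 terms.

Sₙ = n/2 × (first + last)
Last term = a + (n-1)d = -3 + (20-1)×15 = 282
S_20 = 20/2 × (-3 + 282)
S_20 = 20/2 × 279 = 2790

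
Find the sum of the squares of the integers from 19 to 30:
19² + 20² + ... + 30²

Use ∑_{k=1}^{n} k² = n(n+1)(2n+1)/6, then subtract the first 18 terms.
∑_{k=1}^{30} k² = 30×31×61/6 = 9455
∑_{k=1}^{18} k² = 18×19×37/6 = 2109
∑_{k=19}^{30} k² = 9455 - 2109 = 7346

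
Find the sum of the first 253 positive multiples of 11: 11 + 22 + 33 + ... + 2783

Factor out 11: = 11(1 + 2 + ... + 253) = 11 × n(n+1)/2
= 11 × 253×254/2
= 11 × 32131
= 353441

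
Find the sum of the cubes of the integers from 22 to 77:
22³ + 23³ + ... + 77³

Use ∑_{k=1}^{n} k³ = [n(n+1)/2]², then subtract the first 21 terms.
∑_{k=1}^{77} k³ = [77×78/2]² = 3003² = 9018009
∑_{k=1}^{21} k³ = [21×22/2]² = 231² = 53361
∑_{k=22}^{77} k³ = 9018009 - 53361 = 8964648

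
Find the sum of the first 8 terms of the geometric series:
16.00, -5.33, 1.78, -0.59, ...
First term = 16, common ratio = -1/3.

Sₙ = a(1 - rⁿ) / (1 - r)
S_8 = 16(1 - (-1/3)^8) / (1 - (-1/3))
S_8 = 16(1 - (1/6561)) / (4/3)
S_8 = 26240/2187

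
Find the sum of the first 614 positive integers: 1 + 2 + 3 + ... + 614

Formula: ∑k = n(n+1)/2
= 614×615/2
= 377610/2
= 188805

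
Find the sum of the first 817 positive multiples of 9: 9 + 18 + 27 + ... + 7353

Factor out 9: = 9(1 + 2 + ... + 817) = 9 × n(n+1)/2
= 9 × 817×818/2
= 9 × 334153
= 3007377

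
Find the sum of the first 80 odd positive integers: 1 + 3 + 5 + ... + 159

Sum of first n odd numbers = n²
= 80²
= 6400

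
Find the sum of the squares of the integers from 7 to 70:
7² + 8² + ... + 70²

Use ∑_{k=1}^{n} k² = n(n+1)(2n+1)/6, then subtract the first 6 terms.
∑_{k=1}^{70} k² = 70×71×141/6 = 116795
∑_{k=1}^{6} k² = 6×7×13/6 = 91
∑_{k=7}^{70} k² = 116795 - 91 = 116704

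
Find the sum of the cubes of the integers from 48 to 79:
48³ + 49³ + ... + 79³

Use ∑_{k=1}^{n} k³ = [n(n+1)/2]², then subtract the first 47 terms.
∑_{k=1}^{79} k³ = [79×80/2]² = 3160² = 9985600
∑_{k=1}^{47} k³ = [47×48/2]² = 1128² = 1272384
∑_{k=48}^{79} k³ = 9985600 - 1272384 = 8713216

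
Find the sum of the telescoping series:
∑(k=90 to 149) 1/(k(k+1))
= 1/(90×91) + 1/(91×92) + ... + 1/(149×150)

Partial fractions: 1/(k(k+1)) = 1/k - 1/(k+1)
The series telescopes:
= (1/90 - 1/91) + (1/91 - 1/92) + ... + (1/149 - 1/150)
= 1/90 - 1/150
= 1/225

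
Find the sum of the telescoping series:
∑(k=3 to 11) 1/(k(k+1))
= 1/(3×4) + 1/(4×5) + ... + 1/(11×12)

Partial fractions: 1/(k(k+1)) = 1/k - 1/(k+1)
The series telescopes:
= (1/3 - 1/4) + (1/4 - 1/5) + ... + (1/11 - 1/12)
= 1/3 - 1/12
= 1/4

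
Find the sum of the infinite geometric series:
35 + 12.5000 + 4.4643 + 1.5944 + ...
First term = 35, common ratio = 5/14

For |r| < 1, S = a / (1 - r)
S = 35 / (1 - (5/14))
S = 35 / (9/14)
S = 490/9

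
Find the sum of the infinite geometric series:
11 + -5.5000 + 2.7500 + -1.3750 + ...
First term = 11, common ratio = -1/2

For |r| < 1, S = a / (1 - r)
S = 11 / (1 - (-1/2))
S = 11 / (3/2)
S = 22/3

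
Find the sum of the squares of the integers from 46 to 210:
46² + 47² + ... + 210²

Use ∑_{k=1}^{n} k² = n(n+1)(2n+1)/6, then subtract the first 45 terms.
∑_{k=1}^{210} k² = 210×211×421/6 = 3109085
∑_{k=1}^{45} k² = 45×46×91/6 = 31395
∑_{k=46}^{210} k² = 3109085 - 31395 = 3077690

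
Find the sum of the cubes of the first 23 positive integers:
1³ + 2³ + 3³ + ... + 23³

Formula: ∑k³ = [n(n+1)/2]²
= [23×24/2]²
= 276²
= 76176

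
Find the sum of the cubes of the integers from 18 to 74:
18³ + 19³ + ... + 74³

Use ∑_{k=1}^{n} k³ = [n(n+1)/2]², then subtract the first 17 terms.
∑_{k=1}^{74} k³ = [74×75/2]² = 2775² = 7700625
∑_{k=1}^{17} k³ = [17×18/2]² = 153² = 23409
∑_{k=18}^{74} k³ = 7700625 - 23409 = 7677216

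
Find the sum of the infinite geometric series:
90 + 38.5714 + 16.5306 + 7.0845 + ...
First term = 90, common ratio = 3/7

For |r| < 1, S = a / (1 - r)
S = 90 / (1 - (3/7))
S = 90 / (4/7)
S = 315/2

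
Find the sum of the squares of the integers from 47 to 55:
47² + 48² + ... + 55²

Use ∑_{k=1}^{n} k² = n(n+1)(2n+1)/6, then subtract the first 46 terms.
∑_{k=1}^{55} k² = 55×56×111/6 = 56980
∑_{k=1}^{46} k² = 46×47×93/6 = 33511
∑_{k=47}^{55} k² = 56980 - 33511 = 23469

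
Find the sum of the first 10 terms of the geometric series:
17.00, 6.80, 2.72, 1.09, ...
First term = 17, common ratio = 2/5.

Sₙ = a(1 - rⁿ) / (1 - r)
S_10 = 17(1 - (2/5)^10) / (1 - (2/5))
S_10 = 17(1 - (1024/9765625)) / (3/5)
S_10 = 55332739/1953125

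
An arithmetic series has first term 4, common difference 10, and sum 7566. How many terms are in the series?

Using S = n/2 × [2a + (n-1)d]
7566 = n/2 × [2(4) + (n-1)(10)]
7566 = n/2 × [8 + 10n - 10]
15132 = n × [-2 + 10n]
10n² + (-2)n - 15132 = 0
Discriminant: Δ = (-2)² - 4(10)(-15132) = 4 + 605280 = 605284
√Δ = 778
n = [-(-2) + √Δ] / (2·10) = (2 + 778) / 20 = 780 / 20 = 39
(The negative root is discarded since n must be a positive integer.)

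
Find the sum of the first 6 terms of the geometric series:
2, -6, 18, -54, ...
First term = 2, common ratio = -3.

Sₙ = a(1 - rⁿ) / (1 - r)
S_6 = 2(1 - (-3)^6) / (1 - (-3))
S_6 = 2(1 - 729) / (4)
S_6 = -364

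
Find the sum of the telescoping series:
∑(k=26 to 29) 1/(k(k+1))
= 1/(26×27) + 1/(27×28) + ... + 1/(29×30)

Partial fractions: 1/(k(k+1)) = 1/k - 1/(k+1)
The series telescopes:
= (1/26 - 1/27) + (1/27 - 1/28) + ... + (1/29 - 1/30)
= 1/26 - 1/30
= 1/195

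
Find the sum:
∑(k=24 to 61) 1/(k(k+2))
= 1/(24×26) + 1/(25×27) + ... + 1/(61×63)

Partial fractions: 1/(k(k+2)) = (1/2)[1/k - 1/(k+2)]
Telescoping leaves the first two and last two terms:
= (1/2)[1/24 + 1/25 - 1/62 - 1/63]
= 19399/781200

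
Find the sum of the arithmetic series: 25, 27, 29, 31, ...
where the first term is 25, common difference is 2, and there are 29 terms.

Sₙ = n/2 × (first + last)
Last term = a + (n-1)d = 25 + (29-1)×2 = 81
S_29 = 29/2 × (25 + 81)
S_29 = 29/2 × 106 = 1537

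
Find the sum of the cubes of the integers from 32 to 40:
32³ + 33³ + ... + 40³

Use ∑_{k=1}^{n} k³ = [n(n+1)/2]², then subtract the first 31 terms.
∑_{k=1}^{40} k³ = [40×41/2]² = 820² = 672400
∑_{k=1}^{31} k³ = [31×32/2]² = 496² = 246016
∑_{k=32}^{40} k³ = 672400 - 246016 = 426384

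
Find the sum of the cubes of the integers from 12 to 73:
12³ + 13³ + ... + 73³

Use ∑_{k=1}^{n} k³ = [n(n+1)/2]², then subtract the first 11 terms.
∑_{k=1}^{73} k³ = [73×74/2]² = 2701² = 7295401
∑_{k=1}^{11} k³ = [11×12/2]² = 66² = 4356
∑_{k=12}^{73} k³ = 7295401 - 4356 = 7291045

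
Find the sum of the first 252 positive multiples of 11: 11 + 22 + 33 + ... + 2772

Factor out 11: = 11(1 + 2 + ... + 252) = 11 × n(n+1)/2
= 11 × 252×253/2
= 11 × 31878
= 350658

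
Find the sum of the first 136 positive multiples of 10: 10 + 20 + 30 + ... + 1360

Factor out 10: = 10(1 + 2 + ... + 136) = 10 × n(n+1)/2
= 10 × 136×137/2
= 10 × 9316
= 93160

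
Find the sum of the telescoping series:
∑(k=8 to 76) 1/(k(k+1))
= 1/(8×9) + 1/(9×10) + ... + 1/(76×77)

Partial fractions: 1/(k(k+1)) = 1/k - 1/(k+1)
The series telescopes:
= (1/8 - 1/9) + (1/9 - 1/10) + ... + (1/76 - 1/77)
= 1/8 - 1/77
= 69/616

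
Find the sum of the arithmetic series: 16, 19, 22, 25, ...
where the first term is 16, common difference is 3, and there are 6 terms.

Sₙ = n/2 × (first + last)
Last term = a + (n-1)d = 16 + (6-1)×3 = 31
S_6 = 6/2 × (16 + 31)
S_6 = 6/2 × 47 = 141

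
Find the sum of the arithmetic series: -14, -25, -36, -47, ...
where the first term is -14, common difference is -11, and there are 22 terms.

Sₙ = n/2 × (first + last)
Last term = a + (n-1)d = -14 + (22-1)×(-11) = -245
S_22 = 22/2 × (-14 + (-245))
S_22 = 22/2 × (-259) = -2849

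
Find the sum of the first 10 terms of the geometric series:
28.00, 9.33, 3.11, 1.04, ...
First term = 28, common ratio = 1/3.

Sₙ = a(1 - rⁿ) / (1 - r)
S_10 = 28(1 - (1/3)^10) / (1 - (1/3))
S_10 = 28(1 - (1/59049)) / (2/3)
S_10 = 826672/19683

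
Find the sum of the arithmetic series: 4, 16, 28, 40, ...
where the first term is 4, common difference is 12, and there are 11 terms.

Sₙ = n/2 × (first + last)
Last term = a + (n-1)d = 4 + (11-1)×12 = 124
S_11 = 11/2 × (4 + 124)
S_11 = 11/2 × 128 = 704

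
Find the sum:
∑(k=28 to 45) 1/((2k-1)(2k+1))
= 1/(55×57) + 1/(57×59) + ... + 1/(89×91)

Partial fractions: 1/((2k-1)(2k+1)) = (1/2)[1/(2k-1) - 1/(2k+1)]
The series telescopes:
= (1/2)[1/55 - 1/91]
= 18/5005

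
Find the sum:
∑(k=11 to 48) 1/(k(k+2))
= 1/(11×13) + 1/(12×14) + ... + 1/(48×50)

Partial fractions: 1/(k(k+2)) = (1/2)[1/k - 1/(k+2)]
Telescoping leaves the first two and last two terms:
= (1/2)[1/11 + 1/12 - 1/49 - 1/50]
= 21641/323400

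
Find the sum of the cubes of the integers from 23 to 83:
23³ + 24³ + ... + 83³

Use ∑_{k=1}^{n} k³ = [n(n+1)/2]², then subtract the first 22 terms.
∑_{k=1}^{83} k³ = [83×84/2]² = 3486² = 12152196
∑_{k=1}^{22} k³ = [22×23/2]² = 253² = 64009
∑_{k=23}^{83} k³ = 12152196 - 64009 = 12088187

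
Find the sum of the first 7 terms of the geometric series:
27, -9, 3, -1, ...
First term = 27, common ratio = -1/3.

Sₙ = a(1 - rⁿ) / (1 - r)
S_7 = 27(1 - (-1/3)^7) / (1 - (-1/3))
S_7 = 27(1 - (-1/2187)) / (4/3)
S_7 = 547/27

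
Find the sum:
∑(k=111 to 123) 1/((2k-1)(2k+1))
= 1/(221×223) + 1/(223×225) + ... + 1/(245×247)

Partial fractions: 1/((2k-1)(2k+1)) = (1/2)[1/(2k-1) - 1/(2k+1)]
The series telescopes:
= (1/2)[1/221 - 1/247]
= 1/4199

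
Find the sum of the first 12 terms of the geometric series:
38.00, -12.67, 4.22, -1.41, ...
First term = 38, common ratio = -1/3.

Sₙ = a(1 - rⁿ) / (1 - r)
S_12 = 38(1 - (-1/3)^12) / (1 - (-1/3))
S_12 = 38(1 - (1/531441)) / (4/3)
S_12 = 5048680/177147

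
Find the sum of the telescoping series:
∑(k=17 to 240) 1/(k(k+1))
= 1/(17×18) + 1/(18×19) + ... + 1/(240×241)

Partial fractions: 1/(k(k+1)) = 1/k - 1/(k+1)
The series telescopes:
= (1/17 - 1/18) + (1/18 - 1/19) + ... + (1/240 - 1/241)
= 1/17 - 1/241
= 224/4097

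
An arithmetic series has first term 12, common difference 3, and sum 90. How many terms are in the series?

Using S = n/2 × [2a + (n-1)d]
90 = n/2 × [2(12) + (n-1)(3)]
90 = n/2 × [24 + 3n - 3]
180 = n × [21 + 3n]
3n² + (21)n - 180 = 0
Discriminant: Δ = (21)² - 4(3)(-180) = 441 + 2160 = 2601
√Δ = 51
n = [-(21) + √Δ] / (2·3) = (-21 + 51) / 6 = 30 / 6 = 5
(The negative root is discarded since n must be a positive integer.)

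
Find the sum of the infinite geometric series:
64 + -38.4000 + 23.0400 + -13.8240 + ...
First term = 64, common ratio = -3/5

For |r| < 1, S = a / (1 - r)
S = 64 / (1 - (-3/5))
S = 64 / (8/5)
S = 40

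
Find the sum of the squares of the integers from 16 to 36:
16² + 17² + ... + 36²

Use ∑_{k=1}^{n} k² = n(n+1)(2n+1)/6, then subtract the first 15 terms.
∑_{k=1}^{36} k² = 36×37×73/6 = 16206
∑_{k=1}^{15} k² = 15×16×31/6 = 1240
∑_{k=16}^{36} k² = 16206 - 1240 = 14966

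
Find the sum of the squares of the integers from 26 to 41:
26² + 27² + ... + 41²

Use ∑_{k=1}^{n} k² = n(n+1)(2n+1)/6, then subtract the first 25 terms.
∑_{k=1}^{41} k² = 41×42×83/6 = 23821
∑_{k=1}^{25} k² = 25×26×51/6 = 5525
∑_{k=26}^{41} k² = 23821 - 5525 = 18296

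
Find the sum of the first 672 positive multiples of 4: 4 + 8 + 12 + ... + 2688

Factor out 4: = 4(1 + 2 + ... + 672) = 4 × n(n+1)/2
= 4 × 672×673/2
= 4 × 226128
= 904512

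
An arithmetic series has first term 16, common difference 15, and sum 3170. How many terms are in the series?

Using S = n/2 × [2a + (n-1)d]
3170 = n/2 × [2(16) + (n-1)(15)]
3170 = n/2 × [32 + 15n - 15]
6340 = n × [17 + 15n]
15n² + (17)n - 6340 = 0
Discriminant: Δ = (17)² - 4(15)(-6340) = 289 + 380400 = 380689
√Δ = 617
n = [-(17) + √Δ] / (2·15) = (-17 + 617) / 30 = 600 / 30 = 20
(The negative root is discarded since n must be a positive integer.)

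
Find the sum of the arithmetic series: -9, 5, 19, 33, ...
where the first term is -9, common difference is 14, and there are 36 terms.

Sₙ = n/2 × (first + last)
Last term = a + (n-1)d = -9 + (36-1)×14 = 481
S_36 = 36/2 × (-9 + 481)
S_36 = 36/2 × 472 = 8496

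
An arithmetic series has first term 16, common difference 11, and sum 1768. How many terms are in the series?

Using S = n/2 × [2a + (n-1)d]
1768 = n/2 × [2(16) + (n-1)(11)]
1768 = n/2 × [32 + 11n - 11]
3536 = n × [21 + 11n]
11n² + (21)n - 3536 = 0
Discriminant: Δ = (21)² - 4(11)(-3536) = 441 + 155584 = 156025
√Δ = 395
n = [-(21) + √Δ] / (2·11) = (-21 + 395) / 22 = 374 / 22 = 17
(The negative root is discarded since n must be a positive integer.)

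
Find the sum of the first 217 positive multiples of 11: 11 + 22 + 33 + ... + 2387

Factor out 11: = 11(1 + 2 + ... + 217) = 11 × n(n+1)/2
= 11 × 217×218/2
= 11 × 23653
= 260183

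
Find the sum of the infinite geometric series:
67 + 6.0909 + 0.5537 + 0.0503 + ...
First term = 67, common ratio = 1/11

For |r| < 1, S = a / (1 - r)
S = 67 / (1 - (1/11))
S = 67 / (10/11)
S = 737/10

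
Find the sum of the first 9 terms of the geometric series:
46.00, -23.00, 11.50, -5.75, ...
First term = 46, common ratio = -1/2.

Sₙ = a(1 - rⁿ) / (1 - r)
S_9 = 46(1 - (-1/2)^9) / (1 - (-1/2))
S_9 = 46(1 - (-1/512)) / (3/2)
S_9 = 3933/128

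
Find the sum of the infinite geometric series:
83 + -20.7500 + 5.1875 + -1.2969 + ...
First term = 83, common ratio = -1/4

For |r| < 1, S = a / (1 - r)
S = 83 / (1 - (-1/4))
S = 83 / (5/4)
S = 332/5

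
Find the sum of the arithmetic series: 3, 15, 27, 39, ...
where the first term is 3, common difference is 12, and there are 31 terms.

Sₙ = n/2 × (first + last)
Last term = a + (n-1)d = 3 + (31-1)×12 = 363
S_31 = 31/2 × (3 + 363)
S_31 = 31/2 × 366 = 5673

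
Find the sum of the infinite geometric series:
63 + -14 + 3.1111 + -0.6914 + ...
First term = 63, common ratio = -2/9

For |r| < 1, S = a / (1 - r)
S = 63 / (1 - (-2/9))
S = 63 / (11/9)
S = 567/11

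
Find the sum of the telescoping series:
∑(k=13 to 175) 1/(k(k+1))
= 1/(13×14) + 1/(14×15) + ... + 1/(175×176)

Partial fractions: 1/(k(k+1)) = 1/k - 1/(k+1)
The series telescopes:
= (1/13 - 1/14) + (1/14 - 1/15) + ... + (1/175 - 1/176)
= 1/13 - 1/176
= 163/2288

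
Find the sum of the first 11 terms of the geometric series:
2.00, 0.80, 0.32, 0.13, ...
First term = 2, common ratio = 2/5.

Sₙ = a(1 - rⁿ) / (1 - r)
S_11 = 2(1 - (2/5)^11) / (1 - (2/5))
S_11 = 2(1 - (2048/48828125)) / (3/5)
S_11 = 32550718/9765625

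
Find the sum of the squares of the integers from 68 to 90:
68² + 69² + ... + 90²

Use ∑_{k=1}^{n} k² = n(n+1)(2n+1)/6, then subtract the first 67 terms.
∑_{k=1}^{90} k² = 90×91×181/6 = 247065
∑_{k=1}^{67} k² = 67×68×135/6 = 102510
∑_{k=68}^{90} k² = 247065 - 102510 = 144555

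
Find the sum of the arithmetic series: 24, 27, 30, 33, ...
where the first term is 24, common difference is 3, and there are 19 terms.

Sₙ = n/2 × (first + last)
Last term = a + (n-1)d = 24 + (19-1)×3 = 78
S_19 = 19/2 × (24 + 78)
S_19 = 19/2 × 102 = 969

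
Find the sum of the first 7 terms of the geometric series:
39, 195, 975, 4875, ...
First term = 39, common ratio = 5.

Sₙ = a(1 - rⁿ) / (1 - r)
S_7 = 39(1 - 5^7) / (1 - 5)
S_7 = 39(1 - 78125) / (-4)
S_7 = 761709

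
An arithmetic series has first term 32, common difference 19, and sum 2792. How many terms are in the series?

Using S = n/2 × [2a + (n-1)d]
2792 = n/2 × [2(32) + (n-1)(19)]
2792 = n/2 × [64 + 19n - 19]
5584 = n × [45 + 19n]
19n² + (45)n - 5584 = 0
Discriminant: Δ = (45)² - 4(19)(-5584) = 2025 + 424384 = 426409
√Δ = 653
n = [-(45) + √Δ] / (2·19) = (-45 + 653) / 38 = 608 / 38 = 16
(The negative root is discarded since n must be a positive integer.)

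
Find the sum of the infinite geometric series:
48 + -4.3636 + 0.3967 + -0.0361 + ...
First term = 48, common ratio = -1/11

For |r| < 1, S = a / (1 - r)
S = 48 / (1 - (-1/11))
S = 48 / (12/11)
S = 44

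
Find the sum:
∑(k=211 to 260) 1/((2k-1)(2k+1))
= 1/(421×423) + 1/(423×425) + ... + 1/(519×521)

Partial fractions: 1/((2k-1)(2k+1)) = (1/2)[1/(2k-1) - 1/(2k+1)]
The series telescopes:
= (1/2)[1/421 - 1/521]
= 50/219341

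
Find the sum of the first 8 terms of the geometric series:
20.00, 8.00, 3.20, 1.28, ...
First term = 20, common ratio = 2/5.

Sₙ = a(1 - rⁿ) / (1 - r)
S_8 = 20(1 - (2/5)^8) / (1 - (2/5))
S_8 = 20(1 - (256/390625)) / (3/5)
S_8 = 520492/15625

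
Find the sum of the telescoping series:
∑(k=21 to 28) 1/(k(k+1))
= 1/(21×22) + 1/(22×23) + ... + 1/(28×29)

Partial fractions: 1/(k(k+1)) = 1/k - 1/(k+1)
The series telescopes:
= (1/21 - 1/22) + (1/22 - 1/23) + ... + (1/28 - 1/29)
= 1/21 - 1/29
= 8/609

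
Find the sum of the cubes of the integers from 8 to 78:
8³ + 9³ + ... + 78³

Use ∑_{k=1}^{n} k³ = [n(n+1)/2]², then subtract the first 7 terms.
∑_{k=1}^{78} k³ = [78×79/2]² = 3081² = 9492561
∑_{k=1}^{7} k³ = [7×8/2]² = 28² = 784
∑_{k=8}^{78} k³ = 9492561 - 784 = 9491777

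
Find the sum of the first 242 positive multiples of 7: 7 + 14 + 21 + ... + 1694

Factor out 7: = 7(1 + 2 + ... + 242) = 7 × n(n+1)/2
= 7 × 242×243/2
= 7 × 29403
= 205821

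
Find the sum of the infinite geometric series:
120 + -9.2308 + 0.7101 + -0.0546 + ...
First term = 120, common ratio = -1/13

For |r| < 1, S = a / (1 - r)
S = 120 / (1 - (-1/13))
S = 120 / (14/13)
S = 780/7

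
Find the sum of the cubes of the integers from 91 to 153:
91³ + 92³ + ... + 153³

Use ∑_{k=1}^{n} k³ = [n(n+1)/2]², then subtract the first 90 terms.
∑_{k=1}^{153} k³ = [153×154/2]² = 11781² = 138791961
∑_{k=1}^{90} k³ = [90×91/2]² = 4095² = 16769025
∑_{k=91}^{153} k³ = 138791961 - 16769025 = 122022936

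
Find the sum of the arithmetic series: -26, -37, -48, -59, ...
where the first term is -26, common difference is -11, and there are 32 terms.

Sₙ = n/2 × (first + last)
Last term = a + (n-1)d = -26 + (32-1)×(-11) = -367
S_32 = 32/2 × (-26 + (-367))
S_32 = 32/2 × (-393) = -6288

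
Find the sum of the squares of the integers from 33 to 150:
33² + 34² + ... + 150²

Use ∑_{k=1}^{n} k² = n(n+1)(2n+1)/6, then subtract the first 32 terms.
∑_{k=1}^{150} k² = 150×151×301/6 = 1136275
∑_{k=1}^{32} k² = 32×33×65/6 = 11440
∑_{k=33}^{150} k² = 1136275 - 11440 = 1124835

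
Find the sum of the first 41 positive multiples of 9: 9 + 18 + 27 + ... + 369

Factor out 9: = 9(1 + 2 + ... + 41) = 9 × n(n+1)/2
= 9 × 41×42/2
= 9 × 861
= 7749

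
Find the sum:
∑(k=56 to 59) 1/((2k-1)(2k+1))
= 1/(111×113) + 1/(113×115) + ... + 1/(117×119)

Partial fractions: 1/((2k-1)(2k+1)) = (1/2)[1/(2k-1) - 1/(2k+1)]
The series telescopes:
= (1/2)[1/111 - 1/119]
= 4/13209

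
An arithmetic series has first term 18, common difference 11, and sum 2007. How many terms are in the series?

Using S = n/2 × [2a + (n-1)d]
2007 = n/2 × [2(18) + (n-1)(11)]
2007 = n/2 × [36 + 11n - 11]
4014 = n × [25 + 11n]
11n² + (25)n - 4014 = 0
Discriminant: Δ = (25)² - 4(11)(-4014) = 625 + 176616 = 177241
√Δ = 421
n = [-(25) + √Δ] / (2·11) = (-25 + 421) / 22 = 396 / 22 = 18
(The negative root is discarded since n must be a positive integer.)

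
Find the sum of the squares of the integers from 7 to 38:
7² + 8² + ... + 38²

Use ∑_{k=1}^{n} k² = n(n+1)(2n+1)/6, then subtract the first 6 terms.
∑_{k=1}^{38} k² = 38×39×77/6 = 19019
∑_{k=1}^{6} k² = 6×7×13/6 = 91
∑_{k=7}^{38} k² = 19019 - 91 = 18928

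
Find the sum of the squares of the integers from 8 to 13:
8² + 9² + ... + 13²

Use ∑_{k=1}^{n} k² = n(n+1)(2n+1)/6, then subtract the first 7 terms.
∑_{k=1}^{13} k² = 13×14×27/6 = 819
∑_{k=1}^{7} k² = 7×8×15/6 = 140
∑_{k=8}^{13} k² = 819 - 140 = 679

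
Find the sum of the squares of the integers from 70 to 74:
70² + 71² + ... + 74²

Use ∑_{k=1}^{n} k² = n(n+1)(2n+1)/6, then subtract the first 69 terms.
∑_{k=1}^{74} k² = 74×75×149/6 = 137825
∑_{k=1}^{69} k² = 69×70×139/6 = 111895
∑_{k=70}^{74} k² = 137825 - 111895 = 25930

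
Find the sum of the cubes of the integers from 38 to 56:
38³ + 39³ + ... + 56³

Use ∑_{k=1}^{n} k³ = [n(n+1)/2]², then subtract the first 37 terms.
∑_{k=1}^{56} k³ = [56×57/2]² = 1596² = 2547216
∑_{k=1}^{37} k³ = [37×38/2]² = 703² = 494209
∑_{k=38}^{56} k³ = 2547216 - 494209 = 2053007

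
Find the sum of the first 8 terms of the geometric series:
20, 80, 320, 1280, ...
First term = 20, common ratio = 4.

Sₙ = a(1 - rⁿ) / (1 - r)
S_8 = 20(1 - 4^8) / (1 - 4)
S_8 = 20(1 - 65536) / (-3)
S_8 = 436900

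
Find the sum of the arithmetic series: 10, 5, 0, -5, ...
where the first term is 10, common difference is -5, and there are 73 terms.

Sₙ = n/2 × (first + last)
Last term = a + (n-1)d = 10 + (73-1)×(-5) = -350
S_73 = 73/2 × (10 + (-350))
S_73 = 73/2 × (-340) = -12410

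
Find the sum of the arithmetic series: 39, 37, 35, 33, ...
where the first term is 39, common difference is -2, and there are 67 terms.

Sₙ = n/2 × (first + last)
Last term = a + (n-1)d = 39 + (67-1)×(-2) = -93
S_67 = 67/2 × (39 + (-93))
S_67 = 67/2 × (-54) = -1809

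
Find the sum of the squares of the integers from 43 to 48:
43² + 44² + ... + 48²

Use ∑_{k=1}^{n} k² = n(n+1)(2n+1)/6, then subtract the first 42 terms.
∑_{k=1}^{48} k² = 48×49×97/6 = 38024
∑_{k=1}^{42} k² = 42×43×85/6 = 25585
∑_{k=43}^{48} k² = 38024 - 25585 = 12439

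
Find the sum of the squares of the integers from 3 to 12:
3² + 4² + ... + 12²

Use ∑_{k=1}^{n} k² = n(n+1)(2n+1)/6, then subtract the first 2 terms.
∑_{k=1}^{12} k² = 12×13×25/6 = 650
∑_{k=1}^{2} k² = 2×3×5/6 = 5
∑_{k=3}^{12} k² = 650 - 5 = 645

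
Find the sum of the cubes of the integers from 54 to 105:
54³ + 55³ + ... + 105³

Use ∑_{k=1}^{n} k³ = [n(n+1)/2]², then subtract the first 53 terms.
∑_{k=1}^{105} k³ = [105×106/2]² = 5565² = 30969225
∑_{k=1}^{53} k³ = [53×54/2]² = 1431² = 2047761
∑_{k=54}^{105} k³ = 30969225 - 2047761 = 28921464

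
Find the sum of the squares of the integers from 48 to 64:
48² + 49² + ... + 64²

Use ∑_{k=1}^{n} k² = n(n+1)(2n+1)/6, then subtract the first 47 terms.
∑_{k=1}^{64} k² = 64×65×129/6 = 89440
∑_{k=1}^{47} k² = 47×48×95/6 = 35720
∑_{k=48}^{64} k² = 89440 - 35720 = 53720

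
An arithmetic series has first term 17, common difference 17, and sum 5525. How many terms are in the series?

Using S = n/2 × [2a + (n-1)d]
5525 = n/2 × [2(17) + (n-1)(17)]
5525 = n/2 × [34 + 17n - 17]
11050 = n × [17 + 17n]
17n² + (17)n - 11050 = 0
Discriminant: Δ = (17)² - 4(17)(-11050) = 289 + 751400 = 751689
√Δ = 867
n = [-(17) + √Δ] / (2·17) = (-17 + 867) / 34 = 850 / 34 = 25
(The negative root is discarded since n must be a positive integer.)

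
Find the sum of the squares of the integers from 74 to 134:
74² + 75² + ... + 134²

Use ∑_{k=1}^{n} k² = n(n+1)(2n+1)/6, then subtract the first 73 terms.
∑_{k=1}^{134} k² = 134×135×269/6 = 811035
∑_{k=1}^{73} k² = 73×74×147/6 = 132349
∑_{k=74}^{134} k² = 811035 - 132349 = 678686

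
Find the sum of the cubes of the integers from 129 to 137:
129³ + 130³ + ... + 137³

Use ∑_{k=1}^{n} k³ = [n(n+1)/2]², then subtract the first 128 terms.
∑_{k=1}^{137} k³ = [137×138/2]² = 9453² = 89359209
∑_{k=1}^{128} k³ = [128×129/2]² = 8256² = 68161536
∑_{k=129}^{137} k³ = 89359209 - 68161536 = 21197673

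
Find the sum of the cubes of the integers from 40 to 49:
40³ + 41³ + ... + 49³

Use ∑_{k=1}^{n} k³ = [n(n+1)/2]², then subtract the first 39 terms.
∑_{k=1}^{49} k³ = [49×50/2]² = 1225² = 1500625
∑_{k=1}^{39} k³ = [39×40/2]² = 780² = 608400
∑_{k=40}^{49} k³ = 1500625 - 608400 = 892225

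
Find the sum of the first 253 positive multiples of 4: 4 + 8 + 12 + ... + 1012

Factor out 4: = 4(1 + 2 + ... + 253) = 4 × n(n+1)/2
= 4 × 253×254/2
= 4 × 32131
= 128524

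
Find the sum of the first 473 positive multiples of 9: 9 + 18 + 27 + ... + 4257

Factor out 9: = 9(1 + 2 + ... + 473) = 9 × n(n+1)/2
= 9 × 473×474/2
= 9 × 112101
= 1008909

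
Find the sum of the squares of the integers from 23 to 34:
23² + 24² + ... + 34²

Use ∑_{k=1}^{n} k² = n(n+1)(2n+1)/6, then subtract the first 22 terms.
∑_{k=1}^{34} k² = 34×35×69/6 = 13685
∑_{k=1}^{22} k² = 22×23×45/6 = 3795
∑_{k=23}^{34} k² = 13685 - 3795 = 9890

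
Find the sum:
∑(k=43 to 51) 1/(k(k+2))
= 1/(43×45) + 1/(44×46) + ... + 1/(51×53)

Partial fractions: 1/(k(k+2)) = (1/2)[1/k - 1/(k+2)]
Telescoping leaves the first two and last two terms:
= (1/2)[1/43 + 1/44 - 1/52 - 1/53]
= 5139/1303588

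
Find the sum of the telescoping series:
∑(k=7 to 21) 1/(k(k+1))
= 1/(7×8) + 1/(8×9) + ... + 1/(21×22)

Partial fractions: 1/(k(k+1)) = 1/k - 1/(k+1)
The series telescopes:
= (1/7 - 1/8) + (1/8 - 1/9) + ... + (1/21 - 1/22)
= 1/7 - 1/22
= 15/154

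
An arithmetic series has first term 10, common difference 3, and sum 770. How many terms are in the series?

Using S = n/2 × [2a + (n-1)d]
770 = n/2 × [2(10) + (n-1)(3)]
770 = n/2 × [20 + 3n - 3]
1540 = n × [17 + 3n]
3n² + (17)n - 1540 = 0
Discriminant: Δ = (17)² - 4(3)(-1540) = 289 + 18480 = 18769
√Δ = 137
n = [-(17) + √Δ] / (2·3) = (-17 + 137) / 6 = 120 / 6 = 20
(The negative root is discarded since n must be a positive integer.)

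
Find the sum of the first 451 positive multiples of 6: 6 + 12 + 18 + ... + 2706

Factor out 6: = 6(1 + 2 + ... + 451) = 6 × n(n+1)/2
= 6 × 451×452/2
= 6 × 101926
= 611556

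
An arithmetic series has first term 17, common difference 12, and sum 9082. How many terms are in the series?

Using S = n/2 × [2a + (n-1)d]
9082 = n/2 × [2(17) + (n-1)(12)]
9082 = n/2 × [34 + 12n - 12]
18164 = n × [22 + 12n]
12n² + (22)n - 18164 = 0
Discriminant: Δ = (22)² - 4(12)(-18164) = 484 + 871872 = 872356
√Δ = 934
n = [-(22) + √Δ] / (2·12) = (-22 + 934) / 24 = 912 / 24 = 38
(The negative root is discarded since n must be a positive integer.)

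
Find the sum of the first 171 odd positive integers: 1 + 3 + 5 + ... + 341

Sum of first n odd numbers = n²
= 171²
= 29241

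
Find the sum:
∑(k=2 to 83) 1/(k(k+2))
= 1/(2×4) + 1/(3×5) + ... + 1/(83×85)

Partial fractions: 1/(k(k+2)) = (1/2)[1/k - 1/(k+2)]
Telescoping leaves the first two and last two terms:
= (1/2)[1/2 + 1/3 - 1/84 - 1/85]
= 1927/4760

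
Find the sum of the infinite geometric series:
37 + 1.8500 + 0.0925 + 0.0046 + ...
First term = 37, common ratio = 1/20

For |r| < 1, S = a / (1 - r)
S = 37 / (1 - (1/20))
S = 37 / (19/20)
S = 740/19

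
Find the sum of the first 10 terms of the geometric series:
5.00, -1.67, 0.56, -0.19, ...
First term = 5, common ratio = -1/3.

Sₙ = a(1 - rⁿ) / (1 - r)
S_10 = 5(1 - (-1/3)^10) / (1 - (-1/3))
S_10 = 5(1 - (1/59049)) / (4/3)
S_10 = 73810/19683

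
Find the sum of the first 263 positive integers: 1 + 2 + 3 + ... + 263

Formula: ∑k = n(n+1)/2
= 263×264/2
= 69432/2
= 34716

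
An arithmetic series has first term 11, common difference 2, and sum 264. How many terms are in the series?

Using S = n/2 × [2a + (n-1)d]
264 = n/2 × [2(11) + (n-1)(2)]
264 = n/2 × [22 + 2n - 2]
528 = n × [20 + 2n]
2n² + (20)n - 528 = 0
Discriminant: Δ = (20)² - 4(2)(-528) = 400 + 4224 = 4624
√Δ = 68
n = [-(20) + √Δ] / (2·2) = (-20 + 68) / 4 = 48 / 4 = 12
(The negative root is discarded since n must be a positive integer.)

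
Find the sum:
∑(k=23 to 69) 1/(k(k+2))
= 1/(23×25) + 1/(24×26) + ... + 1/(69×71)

Partial fractions: 1/(k(k+2)) = (1/2)[1/k - 1/(k+2)]
Telescoping leaves the first two and last two terms:
= (1/2)[1/23 + 1/24 - 1/70 - 1/71]
= 77879/2743440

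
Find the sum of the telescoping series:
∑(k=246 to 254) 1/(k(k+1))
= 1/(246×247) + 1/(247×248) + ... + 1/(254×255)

Partial fractions: 1/(k(k+1)) = 1/k - 1/(k+1)
The series telescopes:
= (1/246 - 1/247) + (1/247 - 1/248) + ... + (1/254 - 1/255)
= 1/246 - 1/255
= 1/6970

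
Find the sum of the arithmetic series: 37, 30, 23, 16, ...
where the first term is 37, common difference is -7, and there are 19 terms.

Sₙ = n/2 × (first + last)
Last term = a + (n-1)d = 37 + (19-1)×(-7) = -89
S_19 = 19/2 × (37 + (-89))
S_19 = 19/2 × (-52) = -494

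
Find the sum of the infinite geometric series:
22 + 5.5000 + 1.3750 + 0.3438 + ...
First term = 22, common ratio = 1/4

For |r| < 1, S = a / (1 - r)
S = 22 / (1 - (1/4))
S = 22 / (3/4)
S = 88/3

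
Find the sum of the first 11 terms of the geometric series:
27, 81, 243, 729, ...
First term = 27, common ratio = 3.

Sₙ = a(1 - rⁿ) / (1 - r)
S_11 = 27(1 - 3^11) / (1 - 3)
S_11 = 27(1 - 177147) / (-2)
S_11 = 2391471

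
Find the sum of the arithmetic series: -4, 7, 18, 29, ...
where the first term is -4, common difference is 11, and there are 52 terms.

Sₙ = n/2 × (first + last)
Last term = a + (n-1)d = -4 + (52-1)×11 = 557
S_52 = 52/2 × (-4 + 557)
S_52 = 52/2 × 553 = 14378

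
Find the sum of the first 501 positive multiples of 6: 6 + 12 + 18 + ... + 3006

Factor out 6: = 6(1 + 2 + ... + 501) = 6 × n(n+1)/2
= 6 × 501×502/2
= 6 × 125751
= 754506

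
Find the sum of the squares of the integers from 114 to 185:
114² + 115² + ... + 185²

Use ∑_{k=1}^{n} k² = n(n+1)(2n+1)/6, then subtract the first 113 terms.
∑_{k=1}^{185} k² = 185×186×371/6 = 2127685
∑_{k=1}^{113} k² = 113×114×227/6 = 487369
∑_{k=114}^{185} k² = 2127685 - 487369 = 1640316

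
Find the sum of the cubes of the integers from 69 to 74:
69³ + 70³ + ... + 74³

Use ∑_{k=1}^{n} k³ = [n(n+1)/2]², then subtract the first 68 terms.
∑_{k=1}^{74} k³ = [74×75/2]² = 2775² = 7700625
∑_{k=1}^{68} k³ = [68×69/2]² = 2346² = 5503716
∑_{k=69}^{74} k³ = 7700625 - 5503716 = 2196909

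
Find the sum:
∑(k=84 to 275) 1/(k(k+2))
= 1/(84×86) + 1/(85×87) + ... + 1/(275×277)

Partial fractions: 1/(k(k+2)) = (1/2)[1/k - 1/(k+2)]
Telescoping leaves the first two and last two terms:
= (1/2)[1/84 + 1/85 - 1/276 - 1/277]
= 93458/11372235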